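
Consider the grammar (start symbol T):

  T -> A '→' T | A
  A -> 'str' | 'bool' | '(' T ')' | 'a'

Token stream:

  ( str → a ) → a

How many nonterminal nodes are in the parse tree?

[T [A ( [T [A str] → [T [A a]]] )] → [T [A a]]]

8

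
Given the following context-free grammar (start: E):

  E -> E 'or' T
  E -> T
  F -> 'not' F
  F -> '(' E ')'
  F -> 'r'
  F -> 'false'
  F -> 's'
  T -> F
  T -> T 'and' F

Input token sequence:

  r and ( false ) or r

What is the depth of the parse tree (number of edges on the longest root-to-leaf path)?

7

[E [E [T [T [F r]] and [F ( [E [T [F false]]] )]]] or [T [F r]]]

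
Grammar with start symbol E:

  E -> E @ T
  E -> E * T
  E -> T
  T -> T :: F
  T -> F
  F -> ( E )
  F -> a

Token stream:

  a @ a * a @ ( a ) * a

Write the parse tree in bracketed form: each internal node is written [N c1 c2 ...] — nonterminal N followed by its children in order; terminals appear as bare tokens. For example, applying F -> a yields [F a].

[E [E [E [E [E [T [F a]]] @ [T [F a]]] * [T [F a]]] @ [T [F ( [E [T [F a]]] )]]] * [T [F a]]]

E
E * T
E @ T * T
E * T @ T * T
E @ T * T @ T * T
T @ T * T @ T * T
F @ T * T @ T * T
a @ T * T @ T * T
a @ F * T @ T * T
a @ a * T @ T * T
a @ a * F @ T * T
a @ a * a @ T * T
a @ a * a @ F * T
a @ a * a @ ( E ) * T
a @ a * a @ ( T ) * T
a @ a * a @ ( F ) * T
a @ a * a @ ( a ) * T
a @ a * a @ ( a ) * F
a @ a * a @ ( a ) * a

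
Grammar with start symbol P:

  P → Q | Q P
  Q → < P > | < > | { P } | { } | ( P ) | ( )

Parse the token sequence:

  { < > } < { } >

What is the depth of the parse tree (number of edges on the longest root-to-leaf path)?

[P [Q { [P [Q < >]] }] [P [Q < [P [Q { }]] >]]]

5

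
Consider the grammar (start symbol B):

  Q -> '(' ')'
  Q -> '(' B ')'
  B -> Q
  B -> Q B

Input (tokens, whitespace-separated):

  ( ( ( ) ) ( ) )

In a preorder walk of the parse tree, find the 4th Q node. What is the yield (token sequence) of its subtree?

( )

[B [Q ( [B [Q ( [B [Q ( )]] )] [B [Q ( )]]] )]]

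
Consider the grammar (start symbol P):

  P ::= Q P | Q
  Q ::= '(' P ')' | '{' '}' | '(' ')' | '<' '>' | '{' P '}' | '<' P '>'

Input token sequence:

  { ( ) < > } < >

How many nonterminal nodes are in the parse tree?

[P [Q { [P [Q ( )] [P [Q < >]]] }] [P [Q < >]]]

8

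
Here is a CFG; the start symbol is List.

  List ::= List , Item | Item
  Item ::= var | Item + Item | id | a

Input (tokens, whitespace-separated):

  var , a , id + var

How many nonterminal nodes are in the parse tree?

[List [List [List [Item var]] , [Item a]] , [Item [Item id] + [Item var]]]

8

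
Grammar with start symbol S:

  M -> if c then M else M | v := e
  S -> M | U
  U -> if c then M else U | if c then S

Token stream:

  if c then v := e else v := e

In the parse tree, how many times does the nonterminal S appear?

1

[S [M if c then [M v := e] else [M v := e]]]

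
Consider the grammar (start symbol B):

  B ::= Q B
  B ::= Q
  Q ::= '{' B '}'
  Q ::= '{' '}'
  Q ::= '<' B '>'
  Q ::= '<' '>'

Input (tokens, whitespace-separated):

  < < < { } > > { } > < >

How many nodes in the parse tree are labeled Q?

[B [Q < [B [Q < [B [Q < [B [Q { }]] >]] >] [B [Q { }]]] >] [B [Q < >]]]

6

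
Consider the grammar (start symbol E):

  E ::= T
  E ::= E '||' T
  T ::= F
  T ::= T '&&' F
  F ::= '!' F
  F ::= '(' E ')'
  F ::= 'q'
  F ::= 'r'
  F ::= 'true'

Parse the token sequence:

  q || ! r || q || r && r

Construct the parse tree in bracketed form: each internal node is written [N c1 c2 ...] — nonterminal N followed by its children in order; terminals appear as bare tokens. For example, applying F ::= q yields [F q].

E
E || T
E || T || T
E || T || T || T
T || T || T || T
F || T || T || T
q || T || T || T
q || F || T || T
q || ! F || T || T
q || ! r || T || T
q || ! r || F || T
q || ! r || q || T
q || ! r || q || T && F
q || ! r || q || F && F
q || ! r || q || r && F
q || ! r || q || r && r

[E [E [E [E [T [F q]]] || [T [F ! [F r]]]] || [T [F q]]] || [T [T [F r]] && [F r]]]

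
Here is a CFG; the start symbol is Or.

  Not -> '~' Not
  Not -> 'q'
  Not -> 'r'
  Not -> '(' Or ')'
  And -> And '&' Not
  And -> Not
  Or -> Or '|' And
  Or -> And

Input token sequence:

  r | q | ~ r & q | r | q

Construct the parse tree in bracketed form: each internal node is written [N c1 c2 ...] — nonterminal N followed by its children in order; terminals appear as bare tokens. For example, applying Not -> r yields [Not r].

Or
Or | And
Or | And | And
Or | And | And | And
Or | And | And | And | And
And | And | And | And | And
Not | And | And | And | And
r | And | And | And | And
r | Not | And | And | And
r | q | And | And | And
r | q | And & Not | And | And
r | q | Not & Not | And | And
r | q | ~ Not & Not | And | And
r | q | ~ r & Not | And | And
r | q | ~ r & q | And | And
r | q | ~ r & q | Not | And
r | q | ~ r & q | r | And
r | q | ~ r & q | r | Not
r | q | ~ r & q | r | q

[Or [Or [Or [Or [Or [And [Not r]]] | [And [Not q]]] | [And [And [Not ~ [Not r]]] & [Not q]]] | [And [Not r]]] | [And [Not q]]]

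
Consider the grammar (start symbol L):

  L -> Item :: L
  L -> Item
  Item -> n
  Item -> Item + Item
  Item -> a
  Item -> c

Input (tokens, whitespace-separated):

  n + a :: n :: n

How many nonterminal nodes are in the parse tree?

[L [Item [Item n] + [Item a]] :: [L [Item n] :: [L [Item n]]]]

8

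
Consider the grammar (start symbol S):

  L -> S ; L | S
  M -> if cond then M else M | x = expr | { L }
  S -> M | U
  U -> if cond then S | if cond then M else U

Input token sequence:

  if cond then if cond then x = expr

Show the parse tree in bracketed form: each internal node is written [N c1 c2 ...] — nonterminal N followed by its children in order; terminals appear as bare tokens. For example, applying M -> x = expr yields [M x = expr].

S
U
if cond then S
if cond then U
if cond then if cond then S
if cond then if cond then M
if cond then if cond then x = expr

[S [U if cond then [S [U if cond then [S [M x = expr]]]]]]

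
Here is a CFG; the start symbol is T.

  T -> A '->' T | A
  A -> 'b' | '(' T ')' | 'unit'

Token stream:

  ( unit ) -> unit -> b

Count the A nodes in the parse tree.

[T [A ( [T [A unit]] )] -> [T [A unit] -> [T [A b]]]]

4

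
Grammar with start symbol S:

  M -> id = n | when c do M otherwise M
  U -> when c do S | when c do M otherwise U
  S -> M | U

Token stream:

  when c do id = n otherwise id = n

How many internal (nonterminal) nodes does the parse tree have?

4

[S [M when c do [M id = n] otherwise [M id = n]]]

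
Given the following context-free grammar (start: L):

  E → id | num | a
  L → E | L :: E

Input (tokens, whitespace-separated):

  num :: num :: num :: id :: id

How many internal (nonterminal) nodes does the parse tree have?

10

[L [L [L [L [L [E num]] :: [E num]] :: [E num]] :: [E id]] :: [E id]]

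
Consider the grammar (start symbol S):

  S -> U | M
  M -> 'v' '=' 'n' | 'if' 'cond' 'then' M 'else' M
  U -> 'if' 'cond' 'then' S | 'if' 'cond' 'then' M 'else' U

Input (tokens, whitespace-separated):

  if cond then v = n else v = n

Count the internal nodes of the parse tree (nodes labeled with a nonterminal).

[S [M if cond then [M v = n] else [M v = n]]]

4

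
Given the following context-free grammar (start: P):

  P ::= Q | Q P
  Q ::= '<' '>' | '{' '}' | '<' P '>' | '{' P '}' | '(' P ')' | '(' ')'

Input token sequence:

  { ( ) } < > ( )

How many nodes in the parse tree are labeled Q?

[P [Q { [P [Q ( )]] }] [P [Q < >] [P [Q ( )]]]]

4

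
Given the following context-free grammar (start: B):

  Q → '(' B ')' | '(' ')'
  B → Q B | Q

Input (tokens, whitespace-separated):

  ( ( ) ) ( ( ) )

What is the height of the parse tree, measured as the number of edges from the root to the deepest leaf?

5

[B [Q ( [B [Q ( )]] )] [B [Q ( [B [Q ( )]] )]]]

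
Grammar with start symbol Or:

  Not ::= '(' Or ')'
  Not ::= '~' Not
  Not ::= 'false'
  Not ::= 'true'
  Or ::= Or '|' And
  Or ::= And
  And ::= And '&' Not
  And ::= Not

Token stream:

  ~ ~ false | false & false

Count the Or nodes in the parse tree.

[Or [Or [And [Not ~ [Not ~ [Not false]]]]] | [And [And [Not false]] & [Not false]]]

2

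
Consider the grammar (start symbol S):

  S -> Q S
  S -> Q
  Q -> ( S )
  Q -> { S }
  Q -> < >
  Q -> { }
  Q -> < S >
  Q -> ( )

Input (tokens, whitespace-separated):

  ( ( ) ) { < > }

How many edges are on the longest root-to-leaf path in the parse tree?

[S [Q ( [S [Q ( )]] )] [S [Q { [S [Q < >]] }]]]

5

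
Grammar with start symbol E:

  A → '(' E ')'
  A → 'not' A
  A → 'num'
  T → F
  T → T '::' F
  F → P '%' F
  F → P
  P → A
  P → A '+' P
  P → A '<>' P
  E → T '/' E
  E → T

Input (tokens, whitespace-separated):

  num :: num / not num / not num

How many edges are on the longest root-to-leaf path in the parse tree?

8

[E [T [T [F [P [A num]]]] :: [F [P [A num]]]] / [E [T [F [P [A not [A num]]]]] / [E [T [F [P [A not [A num]]]]]]]]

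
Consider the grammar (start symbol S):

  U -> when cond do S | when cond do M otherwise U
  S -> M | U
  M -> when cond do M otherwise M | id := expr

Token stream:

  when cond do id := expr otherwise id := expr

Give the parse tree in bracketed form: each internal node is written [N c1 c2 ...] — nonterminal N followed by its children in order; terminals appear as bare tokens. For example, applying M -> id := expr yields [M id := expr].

S
M
when cond do M otherwise M
when cond do id := expr otherwise M
when cond do id := expr otherwise id := expr

[S [M when cond do [M id := expr] otherwise [M id := expr]]]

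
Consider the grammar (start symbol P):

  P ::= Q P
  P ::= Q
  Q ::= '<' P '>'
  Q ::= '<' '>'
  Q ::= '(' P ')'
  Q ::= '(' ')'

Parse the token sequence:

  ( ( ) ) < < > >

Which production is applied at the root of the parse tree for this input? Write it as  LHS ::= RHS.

P ::= Q P

[P [Q ( [P [Q ( )]] )] [P [Q < [P [Q < >]] >]]]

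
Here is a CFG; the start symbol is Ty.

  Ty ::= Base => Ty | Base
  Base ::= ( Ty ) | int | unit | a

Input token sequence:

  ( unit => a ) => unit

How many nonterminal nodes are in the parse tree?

8

[Ty [Base ( [Ty [Base unit] => [Ty [Base a]]] )] => [Ty [Base unit]]]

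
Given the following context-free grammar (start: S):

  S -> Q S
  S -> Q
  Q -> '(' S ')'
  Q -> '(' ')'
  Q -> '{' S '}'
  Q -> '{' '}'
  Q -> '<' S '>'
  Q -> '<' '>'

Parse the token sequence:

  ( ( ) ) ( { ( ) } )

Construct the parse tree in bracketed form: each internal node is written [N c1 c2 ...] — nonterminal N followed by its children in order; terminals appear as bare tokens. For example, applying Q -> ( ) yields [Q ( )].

S
Q S
( S ) S
( Q ) S
( ( ) ) S
( ( ) ) Q
( ( ) ) ( S )
( ( ) ) ( Q )
( ( ) ) ( { S } )
( ( ) ) ( { Q } )
( ( ) ) ( { ( ) } )

[S [Q ( [S [Q ( )]] )] [S [Q ( [S [Q { [S [Q ( )]] }]] )]]]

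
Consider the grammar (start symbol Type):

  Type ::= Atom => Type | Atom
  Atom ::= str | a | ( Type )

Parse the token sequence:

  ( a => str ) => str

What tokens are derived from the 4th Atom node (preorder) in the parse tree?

[Type [Atom ( [Type [Atom a] => [Type [Atom str]]] )] => [Type [Atom str]]]

str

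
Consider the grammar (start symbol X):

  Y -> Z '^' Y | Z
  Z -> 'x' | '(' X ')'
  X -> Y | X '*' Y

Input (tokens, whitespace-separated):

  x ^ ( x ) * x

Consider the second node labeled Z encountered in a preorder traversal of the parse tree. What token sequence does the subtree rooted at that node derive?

[X [X [Y [Z x] ^ [Y [Z ( [X [Y [Z x]]] )]]]] * [Y [Z x]]]

( x )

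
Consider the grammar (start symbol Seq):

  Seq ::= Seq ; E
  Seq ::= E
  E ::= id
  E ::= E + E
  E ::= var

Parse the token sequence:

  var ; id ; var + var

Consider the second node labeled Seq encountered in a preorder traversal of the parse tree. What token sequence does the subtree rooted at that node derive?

var ; id

[Seq [Seq [Seq [E var]] ; [E id]] ; [E [E var] + [E var]]]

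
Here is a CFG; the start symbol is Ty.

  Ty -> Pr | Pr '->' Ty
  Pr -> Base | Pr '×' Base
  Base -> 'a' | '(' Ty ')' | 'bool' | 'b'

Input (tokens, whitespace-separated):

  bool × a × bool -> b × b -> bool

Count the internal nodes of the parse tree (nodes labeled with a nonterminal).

15

[Ty [Pr [Pr [Pr [Base bool]] × [Base a]] × [Base bool]] -> [Ty [Pr [Pr [Base b]] × [Base b]] -> [Ty [Pr [Base bool]]]]]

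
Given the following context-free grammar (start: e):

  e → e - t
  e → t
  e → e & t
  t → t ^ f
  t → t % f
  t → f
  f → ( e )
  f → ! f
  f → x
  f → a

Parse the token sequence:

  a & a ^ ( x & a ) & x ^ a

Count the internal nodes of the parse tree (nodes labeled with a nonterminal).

19

[e [e [e [t [f a]]] & [t [t [f a]] ^ [f ( [e [e [t [f x]]] & [t [f a]]] )]]] & [t [t [f x]] ^ [f a]]]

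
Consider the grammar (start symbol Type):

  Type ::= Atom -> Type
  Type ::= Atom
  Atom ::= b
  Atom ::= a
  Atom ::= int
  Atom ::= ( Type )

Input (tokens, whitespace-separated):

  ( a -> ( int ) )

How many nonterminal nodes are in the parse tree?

[Type [Atom ( [Type [Atom a] -> [Type [Atom ( [Type [Atom int]] )]]] )]]

8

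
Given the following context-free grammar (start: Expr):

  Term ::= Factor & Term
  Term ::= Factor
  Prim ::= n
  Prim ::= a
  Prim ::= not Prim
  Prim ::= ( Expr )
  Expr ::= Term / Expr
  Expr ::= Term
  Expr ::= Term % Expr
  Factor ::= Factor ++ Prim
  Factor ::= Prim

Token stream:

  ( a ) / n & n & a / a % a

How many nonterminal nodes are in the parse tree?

[Expr [Term [Factor [Prim ( [Expr [Term [Factor [Prim a]]]] )]]] / [Expr [Term [Factor [Prim n]] & [Term [Factor [Prim n]] & [Term [Factor [Prim a]]]]] / [Expr [Term [Factor [Prim a]]] % [Expr [Term [Factor [Prim a]]]]]]]

26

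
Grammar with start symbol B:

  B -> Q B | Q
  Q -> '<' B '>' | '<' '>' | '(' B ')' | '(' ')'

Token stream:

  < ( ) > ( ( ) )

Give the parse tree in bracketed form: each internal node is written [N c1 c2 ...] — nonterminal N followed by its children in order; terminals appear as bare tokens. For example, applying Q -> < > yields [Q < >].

B
Q B
< B > B
< Q > B
< ( ) > B
< ( ) > Q
< ( ) > ( B )
< ( ) > ( Q )
< ( ) > ( ( ) )

[B [Q < [B [Q ( )]] >] [B [Q ( [B [Q ( )]] )]]]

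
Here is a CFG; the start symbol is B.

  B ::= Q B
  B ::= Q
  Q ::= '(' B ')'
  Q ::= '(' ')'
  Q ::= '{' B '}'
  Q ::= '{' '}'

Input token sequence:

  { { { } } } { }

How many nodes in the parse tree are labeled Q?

4

[B [Q { [B [Q { [B [Q { }]] }]] }] [B [Q { }]]]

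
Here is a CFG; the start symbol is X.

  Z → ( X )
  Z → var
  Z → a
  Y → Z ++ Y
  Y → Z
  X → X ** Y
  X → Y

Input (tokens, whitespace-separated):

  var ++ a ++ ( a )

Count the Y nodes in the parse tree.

[X [Y [Z var] ++ [Y [Z a] ++ [Y [Z ( [X [Y [Z a]]] )]]]]]

4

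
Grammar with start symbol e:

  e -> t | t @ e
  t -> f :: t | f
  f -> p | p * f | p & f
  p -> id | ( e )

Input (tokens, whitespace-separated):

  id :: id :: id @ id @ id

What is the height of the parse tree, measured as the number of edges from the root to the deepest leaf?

6

[e [t [f [p id]] :: [t [f [p id]] :: [t [f [p id]]]]] @ [e [t [f [p id]]] @ [e [t [f [p id]]]]]]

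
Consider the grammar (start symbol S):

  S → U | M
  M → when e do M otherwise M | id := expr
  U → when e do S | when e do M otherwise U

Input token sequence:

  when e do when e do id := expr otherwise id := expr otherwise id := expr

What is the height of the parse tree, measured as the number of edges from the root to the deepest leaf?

[S [M when e do [M when e do [M id := expr] otherwise [M id := expr]] otherwise [M id := expr]]]

4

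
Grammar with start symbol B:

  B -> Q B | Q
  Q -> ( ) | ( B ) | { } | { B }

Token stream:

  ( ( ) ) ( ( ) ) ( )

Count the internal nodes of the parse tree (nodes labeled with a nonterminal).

10

[B [Q ( [B [Q ( )]] )] [B [Q ( [B [Q ( )]] )] [B [Q ( )]]]]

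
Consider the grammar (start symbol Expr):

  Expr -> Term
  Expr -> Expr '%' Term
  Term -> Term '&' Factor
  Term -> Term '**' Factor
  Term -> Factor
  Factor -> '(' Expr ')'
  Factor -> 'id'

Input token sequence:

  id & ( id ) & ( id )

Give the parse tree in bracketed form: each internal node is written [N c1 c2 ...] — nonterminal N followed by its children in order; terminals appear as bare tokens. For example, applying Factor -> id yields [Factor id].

Expr
Term
Term & Factor
Term & Factor & Factor
Factor & Factor & Factor
id & Factor & Factor
id & ( Expr ) & Factor
id & ( Term ) & Factor
id & ( Factor ) & Factor
id & ( id ) & Factor
id & ( id ) & ( Expr )
id & ( id ) & ( Term )
id & ( id ) & ( Factor )
id & ( id ) & ( id )

[Expr [Term [Term [Term [Factor id]] & [Factor ( [Expr [Term [Factor id]]] )]] & [Factor ( [Expr [Term [Factor id]]] )]]]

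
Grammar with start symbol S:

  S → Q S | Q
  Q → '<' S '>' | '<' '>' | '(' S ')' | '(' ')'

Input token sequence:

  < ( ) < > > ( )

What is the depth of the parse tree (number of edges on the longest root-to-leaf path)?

[S [Q < [S [Q ( )] [S [Q < >]]] >] [S [Q ( )]]]

5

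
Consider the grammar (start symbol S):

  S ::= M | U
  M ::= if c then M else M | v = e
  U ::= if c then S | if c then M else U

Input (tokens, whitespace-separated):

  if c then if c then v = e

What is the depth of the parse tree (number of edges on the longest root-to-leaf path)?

[S [U if c then [S [U if c then [S [M v = e]]]]]]

6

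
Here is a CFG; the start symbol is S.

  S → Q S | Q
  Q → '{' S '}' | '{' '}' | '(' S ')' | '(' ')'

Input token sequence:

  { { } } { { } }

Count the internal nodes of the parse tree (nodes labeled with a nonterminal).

[S [Q { [S [Q { }]] }] [S [Q { [S [Q { }]] }]]]

8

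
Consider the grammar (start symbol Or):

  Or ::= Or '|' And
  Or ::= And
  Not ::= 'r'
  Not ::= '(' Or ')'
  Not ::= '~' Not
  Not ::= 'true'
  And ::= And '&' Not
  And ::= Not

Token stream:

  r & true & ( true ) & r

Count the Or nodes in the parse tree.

[Or [And [And [And [And [Not r]] & [Not true]] & [Not ( [Or [And [Not true]]] )]] & [Not r]]]

2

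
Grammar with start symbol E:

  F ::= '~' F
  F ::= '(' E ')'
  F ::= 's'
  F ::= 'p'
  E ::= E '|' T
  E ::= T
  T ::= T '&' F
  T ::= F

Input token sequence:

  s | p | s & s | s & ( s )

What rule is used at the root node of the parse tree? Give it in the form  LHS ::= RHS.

[E [E [E [E [T [F s]]] | [T [F p]]] | [T [T [F s]] & [F s]]] | [T [T [F s]] & [F ( [E [T [F s]]] )]]]

E ::= E '|' T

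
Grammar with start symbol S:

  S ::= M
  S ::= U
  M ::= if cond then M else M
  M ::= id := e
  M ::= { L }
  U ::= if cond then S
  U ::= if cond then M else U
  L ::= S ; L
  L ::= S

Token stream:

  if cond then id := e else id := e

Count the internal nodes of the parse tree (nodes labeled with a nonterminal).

[S [M if cond then [M id := e] else [M id := e]]]

4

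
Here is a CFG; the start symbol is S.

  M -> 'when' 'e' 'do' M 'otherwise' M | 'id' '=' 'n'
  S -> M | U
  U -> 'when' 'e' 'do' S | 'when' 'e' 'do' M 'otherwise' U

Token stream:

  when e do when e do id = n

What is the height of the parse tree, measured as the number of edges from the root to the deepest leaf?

6

[S [U when e do [S [U when e do [S [M id = n]]]]]]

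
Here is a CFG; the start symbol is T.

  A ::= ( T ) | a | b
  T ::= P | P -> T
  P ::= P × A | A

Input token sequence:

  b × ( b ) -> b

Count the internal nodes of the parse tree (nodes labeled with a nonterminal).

[T [P [P [A b]] × [A ( [T [P [A b]]] )]] -> [T [P [A b]]]]

11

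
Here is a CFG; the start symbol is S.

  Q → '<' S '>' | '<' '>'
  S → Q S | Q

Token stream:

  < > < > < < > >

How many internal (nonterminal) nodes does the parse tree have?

[S [Q < >] [S [Q < >] [S [Q < [S [Q < >]] >]]]]

8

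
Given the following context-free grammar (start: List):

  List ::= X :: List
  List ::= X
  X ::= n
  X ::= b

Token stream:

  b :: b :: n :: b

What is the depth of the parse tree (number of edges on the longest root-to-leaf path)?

[List [X b] :: [List [X b] :: [List [X n] :: [List [X b]]]]]

5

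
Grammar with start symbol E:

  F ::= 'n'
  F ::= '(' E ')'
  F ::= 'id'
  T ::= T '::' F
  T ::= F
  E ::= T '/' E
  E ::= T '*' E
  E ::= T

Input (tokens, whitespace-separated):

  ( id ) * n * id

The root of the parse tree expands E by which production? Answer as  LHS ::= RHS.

E ::= T '*' E

[E [T [F ( [E [T [F id]]] )]] * [E [T [F n]] * [E [T [F id]]]]]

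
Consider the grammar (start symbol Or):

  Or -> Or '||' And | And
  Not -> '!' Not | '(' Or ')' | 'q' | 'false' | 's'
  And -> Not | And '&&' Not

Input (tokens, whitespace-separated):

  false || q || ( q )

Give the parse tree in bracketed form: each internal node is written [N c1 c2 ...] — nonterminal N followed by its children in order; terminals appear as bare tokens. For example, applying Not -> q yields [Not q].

Or
Or || And
Or || And || And
And || And || And
Not || And || And
false || And || And
false || Not || And
false || q || And
false || q || Not
false || q || ( Or )
false || q || ( And )
false || q || ( Not )
false || q || ( q )

[Or [Or [Or [And [Not false]]] || [And [Not q]]] || [And [Not ( [Or [And [Not q]]] )]]]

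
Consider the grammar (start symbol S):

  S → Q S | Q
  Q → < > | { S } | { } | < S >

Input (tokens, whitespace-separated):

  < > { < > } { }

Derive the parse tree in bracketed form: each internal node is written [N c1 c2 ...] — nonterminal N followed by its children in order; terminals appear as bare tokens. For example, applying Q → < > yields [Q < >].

S
Q S
< > S
< > Q S
< > { S } S
< > { Q } S
< > { < > } S
< > { < > } Q
< > { < > } { }

[S [Q < >] [S [Q { [S [Q < >]] }] [S [Q { }]]]]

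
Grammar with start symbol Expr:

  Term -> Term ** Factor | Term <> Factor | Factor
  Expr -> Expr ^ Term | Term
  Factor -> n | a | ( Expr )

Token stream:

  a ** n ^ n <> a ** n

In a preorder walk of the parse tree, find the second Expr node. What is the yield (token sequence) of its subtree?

a ** n

[Expr [Expr [Term [Term [Factor a]] ** [Factor n]]] ^ [Term [Term [Term [Factor n]] <> [Factor a]] ** [Factor n]]]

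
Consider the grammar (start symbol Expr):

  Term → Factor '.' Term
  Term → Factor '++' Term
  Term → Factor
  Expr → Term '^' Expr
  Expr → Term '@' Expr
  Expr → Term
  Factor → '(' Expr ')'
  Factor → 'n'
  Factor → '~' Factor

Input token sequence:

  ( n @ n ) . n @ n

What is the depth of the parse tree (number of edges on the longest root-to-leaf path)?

7

[Expr [Term [Factor ( [Expr [Term [Factor n]] @ [Expr [Term [Factor n]]]] )] . [Term [Factor n]]] @ [Expr [Term [Factor n]]]]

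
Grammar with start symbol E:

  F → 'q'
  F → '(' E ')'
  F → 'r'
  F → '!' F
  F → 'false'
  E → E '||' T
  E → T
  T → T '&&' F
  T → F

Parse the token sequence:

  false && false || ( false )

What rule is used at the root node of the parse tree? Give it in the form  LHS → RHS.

E → E '||' T

[E [E [T [T [F false]] && [F false]]] || [T [F ( [E [T [F false]]] )]]]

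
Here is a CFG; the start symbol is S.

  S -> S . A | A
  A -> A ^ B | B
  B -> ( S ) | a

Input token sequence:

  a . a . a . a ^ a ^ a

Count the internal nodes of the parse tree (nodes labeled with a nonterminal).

[S [S [S [S [A [B a]]] . [A [B a]]] . [A [B a]]] . [A [A [A [B a]] ^ [B a]] ^ [B a]]]

16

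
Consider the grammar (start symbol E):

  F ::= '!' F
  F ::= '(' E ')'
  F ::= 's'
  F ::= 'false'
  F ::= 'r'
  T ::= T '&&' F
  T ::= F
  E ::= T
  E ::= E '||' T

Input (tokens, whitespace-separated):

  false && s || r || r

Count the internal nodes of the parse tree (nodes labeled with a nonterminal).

11

[E [E [E [T [T [F false]] && [F s]]] || [T [F r]]] || [T [F r]]]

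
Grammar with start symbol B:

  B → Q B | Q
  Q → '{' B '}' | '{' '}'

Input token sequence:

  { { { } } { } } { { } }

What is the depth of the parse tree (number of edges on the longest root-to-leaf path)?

[B [Q { [B [Q { [B [Q { }]] }] [B [Q { }]]] }] [B [Q { [B [Q { }]] }]]]

6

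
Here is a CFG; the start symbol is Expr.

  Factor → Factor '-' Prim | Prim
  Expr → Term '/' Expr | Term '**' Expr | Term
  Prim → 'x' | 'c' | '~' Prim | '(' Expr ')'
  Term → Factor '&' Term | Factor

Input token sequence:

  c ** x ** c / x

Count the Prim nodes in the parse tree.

4

[Expr [Term [Factor [Prim c]]] ** [Expr [Term [Factor [Prim x]]] ** [Expr [Term [Factor [Prim c]]] / [Expr [Term [Factor [Prim x]]]]]]]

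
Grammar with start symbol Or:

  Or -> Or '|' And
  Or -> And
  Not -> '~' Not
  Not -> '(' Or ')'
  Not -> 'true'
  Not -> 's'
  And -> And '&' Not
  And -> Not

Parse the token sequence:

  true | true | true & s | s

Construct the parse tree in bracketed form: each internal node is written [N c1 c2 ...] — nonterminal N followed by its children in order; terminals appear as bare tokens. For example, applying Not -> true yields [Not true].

[Or [Or [Or [Or [And [Not true]]] | [And [Not true]]] | [And [And [Not true]] & [Not s]]] | [And [Not s]]]

Or
Or | And
Or | And | And
Or | And | And | And
And | And | And | And
Not | And | And | And
true | And | And | And
true | Not | And | And
true | true | And | And
true | true | And & Not | And
true | true | Not & Not | And
true | true | true & Not | And
true | true | true & s | And
true | true | true & s | Not
true | true | true & s | s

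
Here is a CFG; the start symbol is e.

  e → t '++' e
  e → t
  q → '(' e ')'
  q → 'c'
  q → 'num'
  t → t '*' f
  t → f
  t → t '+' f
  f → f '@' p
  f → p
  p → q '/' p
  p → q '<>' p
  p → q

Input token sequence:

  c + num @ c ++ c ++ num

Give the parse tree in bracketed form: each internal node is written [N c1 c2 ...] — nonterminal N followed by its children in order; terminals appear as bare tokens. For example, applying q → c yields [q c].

[e [t [t [f [p [q c]]]] + [f [f [p [q num]]] @ [p [q c]]]] ++ [e [t [f [p [q c]]]] ++ [e [t [f [p [q num]]]]]]]

e
t ++ e
t + f ++ e
f + f ++ e
p + f ++ e
q + f ++ e
c + f ++ e
c + f @ p ++ e
c + p @ p ++ e
c + q @ p ++ e
c + num @ p ++ e
c + num @ q ++ e
c + num @ c ++ e
c + num @ c ++ t ++ e
c + num @ c ++ f ++ e
c + num @ c ++ p ++ e
c + num @ c ++ q ++ e
c + num @ c ++ c ++ e
c + num @ c ++ c ++ t
c + num @ c ++ c ++ f
c + num @ c ++ c ++ p
c + num @ c ++ c ++ q
c + num @ c ++ c ++ num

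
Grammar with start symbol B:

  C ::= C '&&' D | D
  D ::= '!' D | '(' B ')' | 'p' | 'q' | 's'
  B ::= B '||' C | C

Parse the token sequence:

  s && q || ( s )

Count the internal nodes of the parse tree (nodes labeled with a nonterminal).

11

[B [B [C [C [D s]] && [D q]]] || [C [D ( [B [C [D s]]] )]]]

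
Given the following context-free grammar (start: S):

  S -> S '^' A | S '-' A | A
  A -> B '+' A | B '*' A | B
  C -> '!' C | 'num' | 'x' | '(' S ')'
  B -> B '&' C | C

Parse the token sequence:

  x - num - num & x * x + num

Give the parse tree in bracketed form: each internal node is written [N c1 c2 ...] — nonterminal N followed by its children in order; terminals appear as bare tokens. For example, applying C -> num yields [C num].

S
S - A
S - A - A
A - A - A
B - A - A
C - A - A
x - A - A
x - B - A
x - C - A
x - num - A
x - num - B * A
x - num - B & C * A
x - num - C & C * A
x - num - num & C * A
x - num - num & x * A
x - num - num & x * B + A
x - num - num & x * C + A
x - num - num & x * x + A
x - num - num & x * x + B
x - num - num & x * x + C
x - num - num & x * x + num

[S [S [S [A [B [C x]]]] - [A [B [C num]]]] - [A [B [B [C num]] & [C x]] * [A [B [C x]] + [A [B [C num]]]]]]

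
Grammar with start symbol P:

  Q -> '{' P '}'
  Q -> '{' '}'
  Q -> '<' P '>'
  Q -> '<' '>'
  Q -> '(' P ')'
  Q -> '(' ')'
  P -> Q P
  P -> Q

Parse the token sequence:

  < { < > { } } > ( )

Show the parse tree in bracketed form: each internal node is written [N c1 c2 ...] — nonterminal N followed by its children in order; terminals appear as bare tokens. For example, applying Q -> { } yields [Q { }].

[P [Q < [P [Q { [P [Q < >] [P [Q { }]]] }]] >] [P [Q ( )]]]

P
Q P
< P > P
< Q > P
< { P } > P
< { Q P } > P
< { < > P } > P
< { < > Q } > P
< { < > { } } > P
< { < > { } } > Q
< { < > { } } > ( )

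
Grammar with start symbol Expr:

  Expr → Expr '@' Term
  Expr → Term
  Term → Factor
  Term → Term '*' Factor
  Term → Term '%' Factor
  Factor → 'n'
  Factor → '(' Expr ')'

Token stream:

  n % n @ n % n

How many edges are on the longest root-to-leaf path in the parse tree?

5

[Expr [Expr [Term [Term [Factor n]] % [Factor n]]] @ [Term [Term [Factor n]] % [Factor n]]]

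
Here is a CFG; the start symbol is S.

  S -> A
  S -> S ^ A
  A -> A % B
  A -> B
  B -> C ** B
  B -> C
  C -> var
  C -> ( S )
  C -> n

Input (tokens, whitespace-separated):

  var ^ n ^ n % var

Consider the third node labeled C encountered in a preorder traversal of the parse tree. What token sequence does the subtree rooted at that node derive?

n

[S [S [S [A [B [C var]]]] ^ [A [B [C n]]]] ^ [A [A [B [C n]]] % [B [C var]]]]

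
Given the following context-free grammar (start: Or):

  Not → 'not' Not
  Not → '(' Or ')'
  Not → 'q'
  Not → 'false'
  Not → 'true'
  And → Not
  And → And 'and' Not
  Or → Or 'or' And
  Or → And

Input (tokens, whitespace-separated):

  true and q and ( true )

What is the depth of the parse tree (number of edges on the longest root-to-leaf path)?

6

[Or [And [And [And [Not true]] and [Not q]] and [Not ( [Or [And [Not true]]] )]]]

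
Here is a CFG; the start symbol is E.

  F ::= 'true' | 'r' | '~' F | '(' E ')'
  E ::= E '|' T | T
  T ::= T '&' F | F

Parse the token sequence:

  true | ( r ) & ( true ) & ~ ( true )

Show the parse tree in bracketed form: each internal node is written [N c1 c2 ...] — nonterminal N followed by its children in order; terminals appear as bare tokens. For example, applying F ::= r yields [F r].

[E [E [T [F true]]] | [T [T [T [F ( [E [T [F r]]] )]] & [F ( [E [T [F true]]] )]] & [F ~ [F ( [E [T [F true]]] )]]]]

E
E | T
T | T
F | T
true | T
true | T & F
true | T & F & F
true | F & F & F
true | ( E ) & F & F
true | ( T ) & F & F
true | ( F ) & F & F
true | ( r ) & F & F
true | ( r ) & ( E ) & F
true | ( r ) & ( T ) & F
true | ( r ) & ( F ) & F
true | ( r ) & ( true ) & F
true | ( r ) & ( true ) & ~ F
true | ( r ) & ( true ) & ~ ( E )
true | ( r ) & ( true ) & ~ ( T )
true | ( r ) & ( true ) & ~ ( F )
true | ( r ) & ( true ) & ~ ( true )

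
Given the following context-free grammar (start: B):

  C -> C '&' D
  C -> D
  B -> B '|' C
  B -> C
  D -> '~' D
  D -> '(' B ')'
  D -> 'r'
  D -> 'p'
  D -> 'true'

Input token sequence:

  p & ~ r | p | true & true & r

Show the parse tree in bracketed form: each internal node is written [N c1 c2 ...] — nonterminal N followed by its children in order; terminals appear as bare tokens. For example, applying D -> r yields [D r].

B
B | C
B | C | C
C | C | C
C & D | C | C
D & D | C | C
p & D | C | C
p & ~ D | C | C
p & ~ r | C | C
p & ~ r | D | C
p & ~ r | p | C
p & ~ r | p | C & D
p & ~ r | p | C & D & D
p & ~ r | p | D & D & D
p & ~ r | p | true & D & D
p & ~ r | p | true & true & D
p & ~ r | p | true & true & r

[B [B [B [C [C [D p]] & [D ~ [D r]]]] | [C [D p]]] | [C [C [C [D true]] & [D true]] & [D r]]]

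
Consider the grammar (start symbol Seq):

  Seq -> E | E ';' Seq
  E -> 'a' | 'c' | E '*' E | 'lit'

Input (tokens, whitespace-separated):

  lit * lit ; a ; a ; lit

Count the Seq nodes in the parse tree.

4

[Seq [E [E lit] * [E lit]] ; [Seq [E a] ; [Seq [E a] ; [Seq [E lit]]]]]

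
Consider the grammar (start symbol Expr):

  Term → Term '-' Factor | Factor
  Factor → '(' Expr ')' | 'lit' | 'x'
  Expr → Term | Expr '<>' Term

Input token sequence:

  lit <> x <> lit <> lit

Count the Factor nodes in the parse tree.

[Expr [Expr [Expr [Expr [Term [Factor lit]]] <> [Term [Factor x]]] <> [Term [Factor lit]]] <> [Term [Factor lit]]]

4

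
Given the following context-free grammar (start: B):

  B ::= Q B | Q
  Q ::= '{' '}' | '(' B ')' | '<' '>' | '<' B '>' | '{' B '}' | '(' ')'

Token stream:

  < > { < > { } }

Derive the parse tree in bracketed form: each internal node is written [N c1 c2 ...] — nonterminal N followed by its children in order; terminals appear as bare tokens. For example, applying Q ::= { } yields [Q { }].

B
Q B
< > B
< > Q
< > { B }
< > { Q B }
< > { < > B }
< > { < > Q }
< > { < > { } }

[B [Q < >] [B [Q { [B [Q < >] [B [Q { }]]] }]]]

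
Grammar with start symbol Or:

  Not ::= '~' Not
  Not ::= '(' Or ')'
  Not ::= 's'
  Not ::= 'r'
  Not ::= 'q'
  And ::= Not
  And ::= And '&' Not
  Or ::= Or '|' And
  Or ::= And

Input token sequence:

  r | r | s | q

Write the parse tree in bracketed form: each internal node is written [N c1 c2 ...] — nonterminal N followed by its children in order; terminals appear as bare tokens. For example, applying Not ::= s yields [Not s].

Or
Or | And
Or | And | And
Or | And | And | And
And | And | And | And
Not | And | And | And
r | And | And | And
r | Not | And | And
r | r | And | And
r | r | Not | And
r | r | s | And
r | r | s | Not
r | r | s | q

[Or [Or [Or [Or [And [Not r]]] | [And [Not r]]] | [And [Not s]]] | [And [Not q]]]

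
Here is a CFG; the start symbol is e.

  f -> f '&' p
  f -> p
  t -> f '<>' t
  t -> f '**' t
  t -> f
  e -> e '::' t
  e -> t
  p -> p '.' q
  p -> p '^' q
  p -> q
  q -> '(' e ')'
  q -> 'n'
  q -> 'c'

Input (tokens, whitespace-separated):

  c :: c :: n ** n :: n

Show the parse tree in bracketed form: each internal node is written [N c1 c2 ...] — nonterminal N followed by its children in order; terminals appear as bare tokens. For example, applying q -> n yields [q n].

[e [e [e [e [t [f [p [q c]]]]] :: [t [f [p [q c]]]]] :: [t [f [p [q n]]] ** [t [f [p [q n]]]]]] :: [t [f [p [q n]]]]]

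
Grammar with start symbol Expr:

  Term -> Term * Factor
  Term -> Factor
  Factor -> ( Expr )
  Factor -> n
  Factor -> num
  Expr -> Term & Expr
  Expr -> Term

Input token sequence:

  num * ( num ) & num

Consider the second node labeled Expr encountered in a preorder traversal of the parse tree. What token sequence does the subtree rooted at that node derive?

num

[Expr [Term [Term [Factor num]] * [Factor ( [Expr [Term [Factor num]]] )]] & [Expr [Term [Factor num]]]]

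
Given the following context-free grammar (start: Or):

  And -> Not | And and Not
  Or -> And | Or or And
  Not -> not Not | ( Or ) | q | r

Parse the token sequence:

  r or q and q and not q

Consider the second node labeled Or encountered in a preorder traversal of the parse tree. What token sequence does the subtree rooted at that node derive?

r

[Or [Or [And [Not r]]] or [And [And [And [Not q]] and [Not q]] and [Not not [Not q]]]]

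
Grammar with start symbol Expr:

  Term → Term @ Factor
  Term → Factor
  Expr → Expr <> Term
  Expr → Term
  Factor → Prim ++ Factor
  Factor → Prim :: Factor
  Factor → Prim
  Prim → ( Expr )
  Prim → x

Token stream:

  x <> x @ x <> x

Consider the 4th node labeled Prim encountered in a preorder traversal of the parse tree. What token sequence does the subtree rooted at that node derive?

x

[Expr [Expr [Expr [Term [Factor [Prim x]]]] <> [Term [Term [Factor [Prim x]]] @ [Factor [Prim x]]]] <> [Term [Factor [Prim x]]]]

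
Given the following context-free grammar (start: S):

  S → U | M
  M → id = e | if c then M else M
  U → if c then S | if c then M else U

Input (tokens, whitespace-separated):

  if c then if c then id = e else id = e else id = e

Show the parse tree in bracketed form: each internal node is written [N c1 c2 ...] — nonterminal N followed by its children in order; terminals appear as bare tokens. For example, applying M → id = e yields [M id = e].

[S [M if c then [M if c then [M id = e] else [M id = e]] else [M id = e]]]

S
M
if c then M else M
if c then if c then M else M else M
if c then if c then id = e else M else M
if c then if c then id = e else id = e else M
if c then if c then id = e else id = e else id = e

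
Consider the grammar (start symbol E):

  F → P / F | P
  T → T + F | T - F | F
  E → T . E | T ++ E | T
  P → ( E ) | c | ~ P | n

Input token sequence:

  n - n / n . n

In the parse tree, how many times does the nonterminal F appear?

[E [T [T [F [P n]]] - [F [P n] / [F [P n]]]] . [E [T [F [P n]]]]]

4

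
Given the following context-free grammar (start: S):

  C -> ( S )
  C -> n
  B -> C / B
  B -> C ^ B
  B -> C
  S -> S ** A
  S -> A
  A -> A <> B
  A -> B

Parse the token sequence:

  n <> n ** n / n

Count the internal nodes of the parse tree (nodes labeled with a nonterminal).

13

[S [S [A [A [B [C n]]] <> [B [C n]]]] ** [A [B [C n] / [B [C n]]]]]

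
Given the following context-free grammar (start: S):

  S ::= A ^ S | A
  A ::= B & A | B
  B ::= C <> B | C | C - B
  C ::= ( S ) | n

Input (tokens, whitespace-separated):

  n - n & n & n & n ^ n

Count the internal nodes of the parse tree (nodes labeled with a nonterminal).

19

[S [A [B [C n] - [B [C n]]] & [A [B [C n]] & [A [B [C n]] & [A [B [C n]]]]]] ^ [S [A [B [C n]]]]]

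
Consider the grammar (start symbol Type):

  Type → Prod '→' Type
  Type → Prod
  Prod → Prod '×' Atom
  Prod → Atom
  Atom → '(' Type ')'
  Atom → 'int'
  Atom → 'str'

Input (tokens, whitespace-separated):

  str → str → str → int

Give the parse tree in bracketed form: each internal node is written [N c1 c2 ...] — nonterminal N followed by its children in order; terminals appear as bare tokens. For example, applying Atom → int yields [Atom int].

[Type [Prod [Atom str]] → [Type [Prod [Atom str]] → [Type [Prod [Atom str]] → [Type [Prod [Atom int]]]]]]

Type
Prod → Type
Atom → Type
str → Type
str → Prod → Type
str → Atom → Type
str → str → Type
str → str → Prod → Type
str → str → Atom → Type
str → str → str → Type
str → str → str → Prod
str → str → str → Atom
str → str → str → int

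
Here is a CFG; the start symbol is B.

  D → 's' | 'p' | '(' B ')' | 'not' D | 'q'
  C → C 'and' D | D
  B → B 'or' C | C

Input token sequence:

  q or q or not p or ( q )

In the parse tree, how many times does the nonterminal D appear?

[B [B [B [B [C [D q]]] or [C [D q]]] or [C [D not [D p]]]] or [C [D ( [B [C [D q]]] )]]]

6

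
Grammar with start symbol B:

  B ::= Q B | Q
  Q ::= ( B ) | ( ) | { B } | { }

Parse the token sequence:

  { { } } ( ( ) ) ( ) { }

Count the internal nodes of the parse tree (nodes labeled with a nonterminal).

[B [Q { [B [Q { }]] }] [B [Q ( [B [Q ( )]] )] [B [Q ( )] [B [Q { }]]]]]

12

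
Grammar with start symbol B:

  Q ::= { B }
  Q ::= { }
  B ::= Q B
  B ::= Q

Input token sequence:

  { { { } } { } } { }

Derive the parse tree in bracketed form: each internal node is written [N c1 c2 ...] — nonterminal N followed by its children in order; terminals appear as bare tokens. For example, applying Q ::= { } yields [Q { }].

[B [Q { [B [Q { [B [Q { }]] }] [B [Q { }]]] }] [B [Q { }]]]

B
Q B
{ B } B
{ Q B } B
{ { B } B } B
{ { Q } B } B
{ { { } } B } B
{ { { } } Q } B
{ { { } } { } } B
{ { { } } { } } Q
{ { { } } { } } { }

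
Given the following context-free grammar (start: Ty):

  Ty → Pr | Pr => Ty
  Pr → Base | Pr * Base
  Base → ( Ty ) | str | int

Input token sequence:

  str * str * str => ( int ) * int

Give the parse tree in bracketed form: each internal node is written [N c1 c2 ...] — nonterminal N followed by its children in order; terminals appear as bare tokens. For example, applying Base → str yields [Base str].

[Ty [Pr [Pr [Pr [Base str]] * [Base str]] * [Base str]] => [Ty [Pr [Pr [Base ( [Ty [Pr [Base int]]] )]] * [Base int]]]]

Ty
Pr => Ty
Pr * Base => Ty
Pr * Base * Base => Ty
Base * Base * Base => Ty
str * Base * Base => Ty
str * str * Base => Ty
str * str * str => Ty
str * str * str => Pr
str * str * str => Pr * Base
str * str * str => Base * Base
str * str * str => ( Ty ) * Base
str * str * str => ( Pr ) * Base
str * str * str => ( Base ) * Base
str * str * str => ( int ) * Base
str * str * str => ( int ) * int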